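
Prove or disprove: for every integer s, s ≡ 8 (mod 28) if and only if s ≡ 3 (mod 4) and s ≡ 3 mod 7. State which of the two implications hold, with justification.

(→) This fails: s = 8 gives 8 ≡ 8 (mod 28) but 8 ≡ 0 (mod 4), so the conjunction on the right does not hold.

(←) This fails: s = 3 satisfies both congruences on the right (3 ≡ 3 mod 4 and 3 ≡ 3 mod 7) yet 3 ≡ 3 (mod 28), not 8.

Both directions fail.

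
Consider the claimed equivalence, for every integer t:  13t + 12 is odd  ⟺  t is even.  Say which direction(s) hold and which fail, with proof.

(⇒) fails and (⇐) fails.

(⟹) This fails: t = 1 gives 13t + 12 = 25, which is odd, but 1 is odd, not even.

(⟸) This also fails: t = 4 is even, but 13t + 12 = 64 is even, not odd.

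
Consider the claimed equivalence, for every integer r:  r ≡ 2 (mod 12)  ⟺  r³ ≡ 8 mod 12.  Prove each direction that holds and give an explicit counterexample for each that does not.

Only the forward implication holds.

(⟹) Suppose r ≡ 2 (mod 12). Write r = 12j + 2. Then (12j + 2)³ = 1728j³ + 864j² + 144j + 8 = 12(144j³ + 72j² + 12j) + 8, so r³ ≡ 8 (mod 12).

(⟸) This fails: take r = 8. Then 8³ = 512 ≡ 8 (mod 12), yet 8 ≡ 8 (mod 12), not 2.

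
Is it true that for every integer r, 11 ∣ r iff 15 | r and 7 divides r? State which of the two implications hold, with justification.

(⇒) This fails: take r = 11. Certainly 11 ∣ 11, but 15 ∤ 11.

(⇐) This fails: take r = 105. Both 15 ∣ 105 and 7 ∣ 105, yet 105 is not a multiple of 11 (since 105 = 9·11 + 6), so 11 ∤ 105.

Both directions fail.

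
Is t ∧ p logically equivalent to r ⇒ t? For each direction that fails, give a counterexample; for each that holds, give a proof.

(⟹) Assume the antecedent. If r is true, the antecedent forces (r = T, p = T, t = T), and r ⇒ t holds there. If r is false, r ⇒ t reduces to true regardless of the other variables. Either way r ⇒ t holds.

(⟸) This fails. Under r = F, p = F, t = F, the left side is false but the right side is true.

(⇒) holds; (⇐) fails.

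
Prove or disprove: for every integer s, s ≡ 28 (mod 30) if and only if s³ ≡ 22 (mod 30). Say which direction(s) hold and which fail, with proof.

(⇒) Suppose s ≡ 28 (mod 30). Write s = 30j + 28. Then (30j + 28)³ = 27000j³ + 75600j² + 70560j + 21952 = 30(900j³ + 2520j² + 2352j + 731) + 22, so s³ ≡ 22 (mod 30).

(⇐) Conversely, suppose s³ ≡ 22 (mod 30). The only residue r in {0, …, 29} with r³ ≡ 22 (mod 30) is r = 28, so s ≡ 28 (mod 30).

Equivalent; both directions hold.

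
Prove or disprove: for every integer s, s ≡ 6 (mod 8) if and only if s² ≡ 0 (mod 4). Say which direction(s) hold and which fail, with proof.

The forward direction holds; the converse fails.

(←) This fails: take s = 0. Then 0² = 0 ≡ 0 (mod 4), yet 0 ≡ 0 (mod 8), not 6.

(→) Suppose s ≡ 6 (mod 8). Then s² ≡ 6² = 36 (mod 8), and since 4 ∣ 8, also s² ≡ 0 (mod 4).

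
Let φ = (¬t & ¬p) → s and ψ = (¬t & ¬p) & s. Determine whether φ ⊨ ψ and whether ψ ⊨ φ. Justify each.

[⇒] This fails. Under t = T, p = F, s = F, the left side is true but the right side is false.

[⇐] Assume the antecedent. If t is true, the antecedent cannot hold. If t is false, the antecedent forces (t = F, p = F, s = T), and (¬t & ¬p) → s holds there. Either way (¬t & ¬p) → s holds.

Not equivalent: only (⇐) holds.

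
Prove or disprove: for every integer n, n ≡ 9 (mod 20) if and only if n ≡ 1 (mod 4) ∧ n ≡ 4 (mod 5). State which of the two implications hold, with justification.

Both implications hold.

(⇒) Suppose n ≡ 9 (mod 20); write n = 20j + 9. Since 4 ∣ 20, reducing mod 4 gives n ≡ 9 ≡ 1 (mod 4); since 5 ∣ 20, reducing mod 5 gives n ≡ 9 ≡ 4 (mod 5).

(⇐) Conversely, if n ≡ 1 (mod 4) and n ≡ 4 (mod 5), then by the Chinese remainder theorem n ≡ 9 (mod 20). This is exactly n ≡ 9 (mod 20).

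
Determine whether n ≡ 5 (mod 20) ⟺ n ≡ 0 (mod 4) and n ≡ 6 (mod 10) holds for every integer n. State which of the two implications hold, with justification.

(⇒) This fails: n = 5 gives 5 ≡ 5 (mod 20) but 5 ≡ 1 (mod 4), so the conjunction on the right does not hold.

(⇐) This fails: n = 16 satisfies both congruences on the right (16 ≡ 0 mod 4 and 16 ≡ 6 mod 10) yet 16 ≡ 16 (mod 20), not 5.

Neither implication holds.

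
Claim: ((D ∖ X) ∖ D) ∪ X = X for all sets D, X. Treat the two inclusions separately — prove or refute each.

(⊆) Let x ∈ ((D ∖ X) ∖ D) ∪ X. Then either x ∈ X and x ∉ D; or x ∈ D ∩ X. In each case x ∈ X, so ((D ∖ X) ∖ D) ∪ X ⊆ X.

(⊇) Let x ∈ X. Then either x ∈ X and x ∉ D; or x ∈ D ∩ X. In each case x ∈ ((D ∖ X) ∖ D) ∪ X, so X ⊆ ((D ∖ X) ∖ D) ∪ X.

Both inclusions hold; the sets are equal.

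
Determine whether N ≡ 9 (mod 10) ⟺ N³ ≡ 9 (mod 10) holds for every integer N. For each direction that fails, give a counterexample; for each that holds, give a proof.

[⇐] For the converse, argue contrapositively. If N ≢ 9 (mod 10), then N is congruent to one of 0, 1, 2, 3, 4, 5, 6, 7, 8 modulo 10, and these give N³ ≡ 0, 1, 8, 7, 4, 5, 6, 3, 2 respectively — never 9.

[⇒] Suppose N ≡ 9 (mod 10). Write N = 10j + 9. Then (10j + 9)³ = 1000j³ + 2700j² + 2430j + 729 = 10(100j³ + 270j² + 243j + 72) + 9, so N³ ≡ 9 (mod 10).

The biconditional holds.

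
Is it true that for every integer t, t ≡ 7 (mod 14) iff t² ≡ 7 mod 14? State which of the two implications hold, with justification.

Both directions hold.

(→) Suppose t ≡ 7 (mod 14). Write t = 14j + 7. Then (14j + 7)² = 196j² + 196j + 49 = 14(14j² + 14j + 3) + 7, so t² ≡ 7 (mod 14).

(←) Conversely, suppose t² ≡ 7 (mod 14). The only residue r in {0, …, 13} with r² ≡ 7 (mod 14) is r = 7, so t ≡ 7 (mod 14).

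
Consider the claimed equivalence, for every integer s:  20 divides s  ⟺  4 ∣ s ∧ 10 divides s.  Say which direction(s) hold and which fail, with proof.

Both directions hold; the statement is true.

(⟹) If 20 ∣ s, write s = 20q. Since 20 = 5·4, s = 4·(5q), so 4 ∣ s; and since 20 = 2·10, s = 10·(2q), so 10 ∣ s.

(⟸) Suppose 4 ∣ s and 10 ∣ s. Any common multiple of 4 and 10 is a multiple of their lcm; here lcm(4, 10) = 4·10/gcd(4, 10) = 40/2 = 20, so 20 ∣ s.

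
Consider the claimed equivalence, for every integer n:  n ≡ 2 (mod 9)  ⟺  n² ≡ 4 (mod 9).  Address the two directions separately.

(⇒) Suppose n ≡ 2 (mod 9). Write n = 9j + 2. Then (9j + 2)² = 81j² + 36j + 4 = 9(9j² + 4j) + 4, so n² ≡ 4 (mod 9).

(⇐) This fails: take n = 7. Then 7² = 49 ≡ 4 (mod 9), yet 7 ≡ 7 (mod 9), not 2.

Not equivalent: only (⇒) holds.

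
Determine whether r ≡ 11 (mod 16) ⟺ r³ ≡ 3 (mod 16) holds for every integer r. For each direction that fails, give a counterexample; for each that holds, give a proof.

Both directions hold.

(←) Suppose r³ ≡ 3 (mod 16). The only residue r in {0, …, 15} with r³ ≡ 3 (mod 16) is r = 11, so r ≡ 11 (mod 16).

(→) Suppose r ≡ 11 (mod 16). Write r = 16j + 11. Then (16j + 11)³ = 4096j³ + 8448j² + 5808j + 1331 = 16(256j³ + 528j² + 363j + 83) + 3, so r³ ≡ 3 (mod 16).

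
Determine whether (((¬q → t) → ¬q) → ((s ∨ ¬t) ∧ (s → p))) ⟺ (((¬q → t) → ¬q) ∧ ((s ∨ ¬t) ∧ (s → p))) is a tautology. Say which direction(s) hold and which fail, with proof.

[⇐] Assume the antecedent. If s is true, the antecedent forces (q = F, t = F, p = T, s = T) or (q = F, t = T, p = T, s = T), and the consequent holds there. If s is false, the antecedent forces (q = F, t = F, p = F, s = F) or (q = F, t = F, p = T, s = F), and the consequent holds there. Either way the consequent holds.

[⇒] This fails. Under q = T, t = F, p = F, s = F, the left side is true but the right side is false.

(⇒) fails; (⇐) holds.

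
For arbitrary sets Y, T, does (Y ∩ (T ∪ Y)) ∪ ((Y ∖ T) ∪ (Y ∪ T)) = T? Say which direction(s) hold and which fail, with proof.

(⊆) fails; (⊇) holds.

(⟹) This inclusion fails. Take Y = {1}, T = ∅; then 1 ∈ (Y ∩ (T ∪ Y)) ∪ ((Y ∖ T) ∪ (Y ∪ T)) but 1 ∉ T.

(⟸) Let x ∈ T. Then either x ∈ T and x ∉ Y; or x ∈ Y ∩ T. In each case x ∈ (Y ∩ (T ∪ Y)) ∪ ((Y ∖ T) ∪ (Y ∪ T)), so T ⊆ (Y ∩ (T ∪ Y)) ∪ ((Y ∖ T) ∪ (Y ∪ T)).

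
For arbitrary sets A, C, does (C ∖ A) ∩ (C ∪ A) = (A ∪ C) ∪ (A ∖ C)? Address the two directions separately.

(⟹) Let x ∈ (C ∖ A) ∩ (C ∪ A). Then x ∈ C and x ∉ A, from which x ∈ (A ∪ C) ∪ (A ∖ C).

(⟸) This inclusion fails. Take A = {1}, C = ∅; then 1 ∈ (A ∪ C) ∪ (A ∖ C) but 1 ∉ (C ∖ A) ∩ (C ∪ A).

(⊆) holds; (⊇) fails.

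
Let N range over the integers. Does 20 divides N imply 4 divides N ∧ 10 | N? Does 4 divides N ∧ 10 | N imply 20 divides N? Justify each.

Both implications hold.

(→) If 20 ∣ N, write N = 20q. Since 20 = 5·4, N = 4·(5q), so 4 ∣ N; and since 20 = 2·10, N = 10·(2q), so 10 ∣ N.

(←) Suppose 4 ∣ N and 10 ∣ N. Any common multiple of 4 and 10 is a multiple of their lcm; here lcm(4, 10) = 4·10/gcd(4, 10) = 40/2 = 20, so 20 ∣ N.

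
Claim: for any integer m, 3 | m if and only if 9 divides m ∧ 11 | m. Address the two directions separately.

(←) Suppose 9 ∣ m and 11 ∣ m. Any common multiple of 9 and 11 is a multiple of their lcm; here gcd(9, 11) = 1, so lcm(9, 11) = 9·11 = 99, so 99 ∣ m. Since 3 ∣ 99, it follows that 3 ∣ m.

(→) This fails: take m = 3. Certainly 3 ∣ 3, but 9 ∤ 3.

(⇒) fails; (⇐) holds.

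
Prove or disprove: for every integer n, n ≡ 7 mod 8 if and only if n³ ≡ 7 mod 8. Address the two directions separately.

The biconditional holds.

Forward direction. Suppose n ≡ 7 mod 8. Write n = 8j + 7. Then (8j + 7)³ = 512j³ + 1344j² + 1176j + 343 = 8(64j³ + 168j² + 147j + 42) + 7, so n³ ≡ 7 (mod 8).

Converse. For the converse, argue contrapositively. If n ≢ 7 (mod 8), then n is congruent to one of 0, 1, 2, 3, 4, 5, 6 modulo 8, and these give n³ ≡ 0, 1, 0, 3, 0, 5, 0 respectively — never 7.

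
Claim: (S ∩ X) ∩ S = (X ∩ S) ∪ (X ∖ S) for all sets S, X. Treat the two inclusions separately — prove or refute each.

(⊇) This inclusion fails. Take S = ∅, X = {1}; then 1 ∈ (X ∩ S) ∪ (X ∖ S) but 1 ∉ (S ∩ X) ∩ S.

(⊆) Let x ∈ (S ∩ X) ∩ S. Then x ∈ S ∩ X, from which x ∈ (X ∩ S) ∪ (X ∖ S).

Only the forward inclusion holds.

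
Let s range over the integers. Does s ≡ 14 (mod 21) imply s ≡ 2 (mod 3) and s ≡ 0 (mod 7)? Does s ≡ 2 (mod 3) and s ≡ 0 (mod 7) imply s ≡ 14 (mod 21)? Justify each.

(→) Suppose s ≡ 14 (mod 21); write s = 21j + 14. Since 3 ∣ 21, reducing mod 3 gives s ≡ 14 ≡ 2 (mod 3); since 7 ∣ 21, reducing mod 7 gives s ≡ 14 ≡ 0 (mod 7).

(←) Conversely, if s ≡ 2 (mod 3) and s ≡ 0 (mod 7), then by the Chinese remainder theorem s ≡ 14 (mod 21). This is exactly s ≡ 14 (mod 21).

Both implications hold.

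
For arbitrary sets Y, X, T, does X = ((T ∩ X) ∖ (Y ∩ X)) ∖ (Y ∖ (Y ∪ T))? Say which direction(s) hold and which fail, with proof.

Forward inclusion. This inclusion fails. Take Y = ∅, X = {1}, T = ∅; then 1 ∈ X but 1 ∉ ((T ∩ X) ∖ (Y ∩ X)) ∖ (Y ∖ (Y ∪ T)).

Reverse inclusion. Let x ∈ ((T ∩ X) ∖ (Y ∩ X)) ∖ (Y ∖ (Y ∪ T)). Then x ∈ X ∩ T and x ∉ Y, from which x ∈ X.

Only the reverse inclusion holds.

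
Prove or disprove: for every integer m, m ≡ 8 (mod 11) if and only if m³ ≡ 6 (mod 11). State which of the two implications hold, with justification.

Forward direction. Suppose m ≡ 8 (mod 11). Write m = 11j + 8. Then (11j + 8)³ = 1331j³ + 2904j² + 2112j + 512 = 11(121j³ + 264j² + 192j + 46) + 6, so m³ ≡ 6 (mod 11).

Converse. For the converse, argue contrapositively. If m ≢ 8 (mod 11), then m is congruent to one of 0, 1, 2, 3, 4, 5, 6, 7, 9, 10 modulo 11, and these give m³ ≡ 0, 1, 8, 5, 9, 4, 7, 2, 3, 10 respectively — never 6.

Both implications hold.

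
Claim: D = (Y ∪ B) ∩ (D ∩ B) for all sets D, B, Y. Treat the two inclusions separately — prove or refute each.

(⊆) fails; (⊇) holds.

(⟹) This inclusion fails. Take D = {1}, B = ∅, Y = ∅; then 1 ∈ D but 1 ∉ (Y ∪ B) ∩ (D ∩ B).

(⟸) Let x ∈ (Y ∪ B) ∩ (D ∩ B). Then either x ∈ D ∩ B and x ∉ Y; or x ∈ D ∩ B ∩ Y. In each case x ∈ D, so (Y ∪ B) ∩ (D ∩ B) ⊆ D.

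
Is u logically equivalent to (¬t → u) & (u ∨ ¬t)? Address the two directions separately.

Forward direction. Assume the antecedent. If u is true, (¬t → u) & (u ∨ ¬t) reduces to true regardless of the other variables. If u is false, the antecedent cannot hold. Either way (¬t → u) & (u ∨ ¬t) holds.

Converse. Assume the antecedent. If u is true, u reduces to true regardless of the other variables. If u is false, the antecedent cannot hold. Either way u holds.

The biconditional holds.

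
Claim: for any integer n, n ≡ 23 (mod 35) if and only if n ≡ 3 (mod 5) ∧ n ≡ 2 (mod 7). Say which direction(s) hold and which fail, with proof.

Both directions hold; the statement is true.

(⇒) Suppose n ≡ 23 (mod 35); write n = 35j + 23. Since 5 ∣ 35, reducing mod 5 gives n ≡ 23 ≡ 3 (mod 5); since 7 ∣ 35, reducing mod 7 gives n ≡ 23 ≡ 2 (mod 7).

(⇐) Conversely, if n ≡ 3 (mod 5) and n ≡ 2 (mod 7), then by the Chinese remainder theorem n ≡ 23 (mod 35). This is exactly n ≡ 23 (mod 35).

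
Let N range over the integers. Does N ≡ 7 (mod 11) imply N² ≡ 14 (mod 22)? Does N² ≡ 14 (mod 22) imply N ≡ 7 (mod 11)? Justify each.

Both directions fail.

[⇒] This fails: take N = 7. Then 7 ≡ 7 (mod 11), but 7² = 49 ≡ 5 (mod 22), not 14.

[⇐] This fails: take N = 6. Then 6² = 36 ≡ 14 (mod 22), yet 6 ≡ 6 (mod 11), not 7.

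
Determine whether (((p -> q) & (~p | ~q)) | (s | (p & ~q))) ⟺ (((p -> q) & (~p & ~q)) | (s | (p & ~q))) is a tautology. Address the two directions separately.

(→) This fails. Under s = F, p = F, q = T, the left side is true but the right side is false.

(←) Assume the antecedent. If s is true, the consequent reduces to true regardless of the other variables. If s is false, the antecedent forces (s = F, p = F, q = F) or (s = F, p = T, q = F), and the consequent holds there. Either way the consequent holds.

The forward direction fails; the converse holds.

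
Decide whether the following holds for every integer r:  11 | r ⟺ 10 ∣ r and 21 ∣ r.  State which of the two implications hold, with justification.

[⇒] This fails: take r = 11. Certainly 11 ∣ 11, but 10 ∤ 11.

[⇐] This fails: take r = 210. Both 10 ∣ 210 and 21 ∣ 210, yet 210 is not a multiple of 11 (since 210 = 19·11 + 1), so 11 ∤ 210.

(⇒) fails and (⇐) fails.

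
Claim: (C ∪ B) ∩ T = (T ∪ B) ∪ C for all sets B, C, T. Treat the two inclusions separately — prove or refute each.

(⟹) Let x ∈ (C ∪ B) ∩ T. Then either x ∈ B ∩ T and x ∉ C; or x ∈ C ∩ T and x ∉ B; or x ∈ B ∩ C ∩ T. In each case x ∈ (T ∪ B) ∪ C, so (C ∪ B) ∩ T ⊆ (T ∪ B) ∪ C.

(⟸) This inclusion fails. Take B = {1}, C = ∅, T = ∅; then 1 ∈ (T ∪ B) ∪ C but 1 ∉ (C ∪ B) ∩ T.

Only the forward inclusion holds.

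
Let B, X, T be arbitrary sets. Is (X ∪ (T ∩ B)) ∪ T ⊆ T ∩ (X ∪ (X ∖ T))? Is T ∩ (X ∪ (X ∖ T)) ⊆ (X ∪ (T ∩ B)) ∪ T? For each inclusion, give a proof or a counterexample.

The sets are not equal: only the reverse inclusion holds.

(⊆) This inclusion fails. Take B = ∅, X = {1}, T = ∅; then 1 ∈ (X ∪ (T ∩ B)) ∪ T but 1 ∉ T ∩ (X ∪ (X ∖ T)).

(⊇) Let x ∈ T ∩ (X ∪ (X ∖ T)). Then either x ∈ X ∩ T and x ∉ B; or x ∈ B ∩ X ∩ T. In each case x ∈ (X ∪ (T ∩ B)) ∪ T, so T ∩ (X ∪ (X ∖ T)) ⊆ (X ∪ (T ∩ B)) ∪ T.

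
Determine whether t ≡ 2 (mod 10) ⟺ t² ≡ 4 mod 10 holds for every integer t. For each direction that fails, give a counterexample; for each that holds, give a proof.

[⇒] Suppose t ≡ 2 (mod 10). Write t = 10j + 2. Then (10j + 2)² = 100j² + 40j + 4 = 10(10j² + 4j) + 4, so t² ≡ 4 (mod 10).

[⇐] This fails: take t = 8. Then 8² = 64 ≡ 4 (mod 10), yet 8 ≡ 8 (mod 10), not 2.

(⇒) holds; (⇐) fails.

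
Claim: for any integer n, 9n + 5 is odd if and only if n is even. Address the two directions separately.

Equivalent; both directions hold.

(⟹) Suppose 9n + 5 is odd. Since 9 is odd, 9n and n have the same parity, so 9n + 5 ≡ n + 5 (mod 2). As 5 is odd, 9n + 5 is odd exactly when n is even. Thus n is even.

(⟸) Conversely, suppose n is even; write n = 2j. Then 9n + 5 = 9·(2j) + 5 = 2·9j + 5, which is odd.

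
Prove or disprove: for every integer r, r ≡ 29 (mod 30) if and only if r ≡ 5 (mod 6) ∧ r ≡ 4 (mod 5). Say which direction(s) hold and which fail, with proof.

Both implications hold.

(→) Suppose r ≡ 29 (mod 30); write r = 30j + 29. Since 6 ∣ 30, reducing mod 6 gives r ≡ 29 ≡ 5 (mod 6); since 5 ∣ 30, reducing mod 5 gives r ≡ 29 ≡ 4 (mod 5).

(←) Conversely, if r ≡ 5 (mod 6) and r ≡ 4 (mod 5), then by the Chinese remainder theorem r ≡ 29 (mod 30). This is exactly r ≡ 29 (mod 30).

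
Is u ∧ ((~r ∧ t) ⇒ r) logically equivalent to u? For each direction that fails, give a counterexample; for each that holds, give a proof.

[⇐] This fails. Under r = F, u = T, t = T, the left side is false but the right side is true.

[⇒] Assume the antecedent. If r is true, the antecedent forces (r = T, u = T, t = F) or (r = T, u = T, t = T), and u holds there. If r is false, the antecedent forces (r = F, u = T, t = F), and u holds there. Either way u holds.

(⇒) holds; (⇐) fails.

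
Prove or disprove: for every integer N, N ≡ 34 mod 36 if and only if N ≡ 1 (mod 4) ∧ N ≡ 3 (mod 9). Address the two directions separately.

(⇒) This fails: N = 34 gives 34 ≡ 34 (mod 36) but 34 ≡ 2 (mod 4), so the conjunction on the right does not hold.

(⇐) This fails: N = 21 satisfies both congruences on the right (21 ≡ 1 mod 4 and 21 ≡ 3 mod 9) yet 21 ≡ 21 (mod 36), not 34.

Neither implication holds.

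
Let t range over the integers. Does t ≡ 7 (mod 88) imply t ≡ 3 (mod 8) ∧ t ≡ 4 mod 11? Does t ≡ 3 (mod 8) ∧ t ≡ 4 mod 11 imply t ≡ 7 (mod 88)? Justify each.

(⟹) This fails: t = 7 gives 7 ≡ 7 (mod 88) but 7 ≡ 7 (mod 8), so the conjunction on the right does not hold.

(⟸) This fails: t = 59 satisfies both congruences on the right (59 ≡ 3 mod 8 and 59 ≡ 4 mod 11) yet 59 ≡ 59 (mod 88), not 7.

Neither direction holds.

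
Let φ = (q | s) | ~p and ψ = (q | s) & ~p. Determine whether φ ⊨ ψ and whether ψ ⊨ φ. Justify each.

(←) Assume the antecedent. If s is true, (q | s) | ~p reduces to true regardless of the other variables. If s is false, the antecedent forces (s = F, q = T, p = F), and (q | s) | ~p holds there. Either way (q | s) | ~p holds.

(→) This fails. Under s = F, q = F, p = F, the left side is true but the right side is false.

Only the reverse direction holds.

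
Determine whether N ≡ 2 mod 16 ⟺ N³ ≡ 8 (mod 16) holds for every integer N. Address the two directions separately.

Not equivalent: only (⇒) holds.

(→) Suppose N ≡ 2 mod 16. Write N = 16j + 2. Then (16j + 2)³ = 4096j³ + 1536j² + 192j + 8 = 16(256j³ + 96j² + 12j) + 8, so N³ ≡ 8 (mod 16).

(←) This fails: take N = 6. Then 6³ = 216 ≡ 8 (mod 16), yet 6 ≡ 6 (mod 16), not 2.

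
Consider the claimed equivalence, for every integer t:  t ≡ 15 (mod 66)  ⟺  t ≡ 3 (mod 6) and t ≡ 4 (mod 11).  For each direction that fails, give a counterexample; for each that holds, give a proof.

[⇒] Suppose t ≡ 15 (mod 66); write t = 66j + 15. Since 6 ∣ 66, reducing mod 6 gives t ≡ 15 ≡ 3 (mod 6); since 11 ∣ 66, reducing mod 11 gives t ≡ 15 ≡ 4 (mod 11).

[⇐] Conversely, if t ≡ 3 (mod 6) and t ≡ 4 (mod 11), then by the Chinese remainder theorem t ≡ 15 (mod 66). This is exactly t ≡ 15 (mod 66).

The biconditional holds.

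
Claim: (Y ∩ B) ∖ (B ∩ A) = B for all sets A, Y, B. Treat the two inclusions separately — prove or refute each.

The sets are not equal: only the forward inclusion holds.

(⊇) This inclusion fails. Take A = ∅, Y = ∅, B = {1}; then 1 ∈ B but 1 ∉ (Y ∩ B) ∖ (B ∩ A).

(⊆) Let x ∈ (Y ∩ B) ∖ (B ∩ A). Then x ∈ Y ∩ B and x ∉ A, from which x ∈ B.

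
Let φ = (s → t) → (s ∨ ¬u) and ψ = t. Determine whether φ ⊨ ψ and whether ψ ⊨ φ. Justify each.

Neither direction holds.

[⇒] This fails. Under s = F, t = F, u = F, the left side is true but the right side is false.

[⇐] This fails. Under s = F, t = T, u = T, the left side is false but the right side is true.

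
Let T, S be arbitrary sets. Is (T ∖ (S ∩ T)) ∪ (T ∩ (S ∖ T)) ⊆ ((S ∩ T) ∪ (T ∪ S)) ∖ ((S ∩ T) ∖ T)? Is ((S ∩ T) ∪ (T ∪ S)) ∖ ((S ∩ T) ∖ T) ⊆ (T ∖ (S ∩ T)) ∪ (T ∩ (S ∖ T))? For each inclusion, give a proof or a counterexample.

(⟹) Let x ∈ (T ∖ (S ∩ T)) ∪ (T ∩ (S ∖ T)). Then x ∈ T and x ∉ S, from which x ∈ ((S ∩ T) ∪ (T ∪ S)) ∖ ((S ∩ T) ∖ T).

(⟸) This inclusion fails. Take T = ∅, S = {1}; then 1 ∈ ((S ∩ T) ∪ (T ∪ S)) ∖ ((S ∩ T) ∖ T) but 1 ∉ (T ∖ (S ∩ T)) ∪ (T ∩ (S ∖ T)).

The sets are not equal: only the forward inclusion holds.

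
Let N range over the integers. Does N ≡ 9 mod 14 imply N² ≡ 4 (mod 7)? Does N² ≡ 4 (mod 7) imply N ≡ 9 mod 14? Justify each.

Only the forward direction holds.

(⟹) Suppose N ≡ 9 (mod 14). Then N² ≡ 9² = 81 (mod 14), and since 7 ∣ 14, also N² ≡ 4 (mod 7).

(⟸) This fails: take N = 2. Then 2² = 4 ≡ 4 (mod 7), yet 2 ≡ 2 (mod 14), not 9.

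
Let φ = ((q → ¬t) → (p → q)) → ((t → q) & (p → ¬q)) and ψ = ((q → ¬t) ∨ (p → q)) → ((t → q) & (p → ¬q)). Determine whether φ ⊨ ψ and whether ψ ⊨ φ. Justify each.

(→) This fails. Under t = T, q = F, p = T, the left side is true but the right side is false.

(←) Assume the antecedent. If q is true, the antecedent forces (t = F, q = T, p = F) or (t = T, q = T, p = F), and the consequent holds there. If q is false, the antecedent forces (t = F, q = F, p = F) or (t = F, q = F, p = T), and the consequent holds there. Either way the consequent holds.

(⇒) fails; (⇐) holds.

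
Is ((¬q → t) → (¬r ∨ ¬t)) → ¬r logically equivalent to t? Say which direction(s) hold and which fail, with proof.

(→) This fails. Under r = F, t = F, q = F, the left side is true but the right side is false.

(←) Assume the antecedent. If r is true, the antecedent forces (r = T, t = T, q = F) or (r = T, t = T, q = T), and ((¬q → t) → (¬r ∨ ¬t)) → ¬r holds there. If r is false, ((¬q → t) → (¬r ∨ ¬t)) → ¬r reduces to true regardless of the other variables. Either way ((¬q → t) → (¬r ∨ ¬t)) → ¬r holds.

Not equivalent: only (⇐) holds.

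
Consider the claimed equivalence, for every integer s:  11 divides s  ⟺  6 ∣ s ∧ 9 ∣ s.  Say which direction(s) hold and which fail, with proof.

Neither implication holds.

(⟹) This fails: take s = 11. Certainly 11 ∣ 11, but 6 ∤ 11.

(⟸) This fails: take s = 18. Both 6 ∣ 18 and 9 ∣ 18, yet 18 is not a multiple of 11 (since 18 = 1·11 + 7), so 11 ∤ 18.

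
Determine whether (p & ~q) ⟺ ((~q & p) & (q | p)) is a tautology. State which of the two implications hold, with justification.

Forward direction. Assume the antecedent. If q is true, the antecedent cannot hold. If q is false, the antecedent forces (q = F, p = T), and (~q & p) & (q | p) holds there. Either way (~q & p) & (q | p) holds.

Converse. Assume the antecedent. If q is true, the antecedent cannot hold. If q is false, the antecedent forces (q = F, p = T), and p & ~q holds there. Either way p & ~q holds.

Both directions hold.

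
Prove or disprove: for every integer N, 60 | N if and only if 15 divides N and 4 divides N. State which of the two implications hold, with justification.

Both directions hold.

(←) Suppose 15 ∣ N and 4 ∣ N. Any common multiple of 15 and 4 is a multiple of their lcm; here gcd(15, 4) = 1, so lcm(15, 4) = 15·4 = 60, so 60 ∣ N.

(→) If 60 ∣ N, write N = 60q. Since 60 = 4·15, N = 15·(4q), so 15 ∣ N; and since 60 = 15·4, N = 4·(15q), so 4 ∣ N.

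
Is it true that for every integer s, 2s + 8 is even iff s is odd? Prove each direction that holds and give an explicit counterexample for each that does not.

Not equivalent: only (⇐) holds.

(→) This fails: take s = 4. Then 2s + 8 = 16, which is even, yet s = 4 is even, not odd.

(←) Suppose s is odd. Since 2 is even, 2s is even for every s, so 2s + 8 has the same parity as 8, which is even. Hence 2s + 8 is even.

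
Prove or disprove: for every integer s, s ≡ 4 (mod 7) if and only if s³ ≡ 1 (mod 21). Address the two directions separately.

Neither direction holds.

[⇒] This fails: take s = 11. Then 11 ≡ 4 (mod 7), but 11³ = 1331 ≡ 8 (mod 21), not 1.

[⇐] This fails: take s = 1. Then 1³ = 1 ≡ 1 (mod 21), yet 1 ≡ 1 (mod 7), not 4.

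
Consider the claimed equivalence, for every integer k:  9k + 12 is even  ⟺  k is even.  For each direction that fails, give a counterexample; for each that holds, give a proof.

Both implications hold.

[⇒] Suppose 9k + 12 is even. Since 9 is odd, 9k and k have the same parity, so 9k + 12 ≡ k + 12 (mod 2). As 12 is even, 9k + 12 is even exactly when k is even. Thus k is even.

[⇐] Conversely, suppose k is even; write k = 2j. Then 9k + 12 = 9·(2j) + 12 = 2·9j + 12, which is even.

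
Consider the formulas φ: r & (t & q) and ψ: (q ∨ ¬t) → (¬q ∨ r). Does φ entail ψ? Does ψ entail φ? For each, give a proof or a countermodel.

Only the forward implication holds.

(⟹) Assume the antecedent. If t is true, the antecedent forces (t = T, r = T, q = T), and (q ∨ ¬t) → (¬q ∨ r) holds there. If t is false, the antecedent cannot hold. Either way (q ∨ ¬t) → (¬q ∨ r) holds.

(⟸) This fails. Under t = F, r = F, q = F, the left side is false but the right side is true.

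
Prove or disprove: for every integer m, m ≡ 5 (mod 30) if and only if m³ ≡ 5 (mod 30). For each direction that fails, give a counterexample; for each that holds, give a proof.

Both directions hold.

[⇐] Suppose m³ ≡ 5 (mod 30). The only residue r in {0, …, 29} with r³ ≡ 5 (mod 30) is r = 5, so m ≡ 5 (mod 30).

[⇒] Suppose m ≡ 5 (mod 30). Write m = 30j + 5. Then (30j + 5)³ = 27000j³ + 13500j² + 2250j + 125 = 30(900j³ + 450j² + 75j + 4) + 5, so m³ ≡ 5 (mod 30).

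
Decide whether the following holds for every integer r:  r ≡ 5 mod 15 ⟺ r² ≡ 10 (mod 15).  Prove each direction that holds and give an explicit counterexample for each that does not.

[⇒] Suppose r ≡ 5 mod 15. Write r = 15j + 5. Then (15j + 5)² = 225j² + 150j + 25 = 15(15j² + 10j + 1) + 10, so r² ≡ 10 (mod 15).

[⇐] This fails: take r = 10. Then 10² = 100 ≡ 10 (mod 15), yet 10 ≡ 10 (mod 15), not 5.

Not equivalent: only (⇒) holds.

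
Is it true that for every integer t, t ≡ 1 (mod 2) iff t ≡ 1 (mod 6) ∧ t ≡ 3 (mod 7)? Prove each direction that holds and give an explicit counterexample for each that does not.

(⇒) This fails: t = 1 gives 1 ≡ 1 (mod 2) but 1 ≡ 1 (mod 7), so the conjunction on the right does not hold.

(⇐) Conversely, if t ≡ 1 (mod 6) and t ≡ 3 (mod 7), then by the Chinese remainder theorem t ≡ 31 (mod 42). Since 31 ≡ 1 (mod 2) and 2 ∣ 42, we get t ≡ 1 (mod 2).

(⇒) fails; (⇐) holds.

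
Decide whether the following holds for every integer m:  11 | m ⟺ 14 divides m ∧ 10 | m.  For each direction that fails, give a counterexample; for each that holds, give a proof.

(⟹) This fails: take m = 11. Certainly 11 ∣ 11, but 14 ∤ 11.

(⟸) This fails: take m = 70. Both 14 ∣ 70 and 10 ∣ 70, yet 70 is not a multiple of 11 (since 70 = 6·11 + 4), so 11 ∤ 70.

Neither direction holds.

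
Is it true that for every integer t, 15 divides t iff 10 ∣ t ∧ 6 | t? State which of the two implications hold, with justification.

(⇒) This fails: take t = 15. Certainly 15 ∣ 15, but 10 ∤ 15.

(⇐) Suppose 10 ∣ t and 6 ∣ t. Any common multiple of 10 and 6 is a multiple of their lcm; here lcm(10, 6) = 10·6/gcd(10, 6) = 60/2 = 30, so 30 ∣ t. Since 15 ∣ 30, it follows that 15 ∣ t.

Only the reverse direction holds.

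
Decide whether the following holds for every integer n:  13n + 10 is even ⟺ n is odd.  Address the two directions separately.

Forward direction. This fails: n = 4 gives 13n + 10 = 62, which is even, but 4 is even, not odd.

Converse. This also fails: n = 7 is odd, but 13n + 10 = 101 is odd, not even.

Neither direction holds.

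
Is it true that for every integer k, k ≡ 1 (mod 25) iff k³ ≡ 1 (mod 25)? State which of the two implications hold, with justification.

Forward direction. Suppose k ≡ 1 (mod 25). Write k = 25j + 1. Then (25j + 1)³ = 15625j³ + 1875j² + 75j + 1 = 25(625j³ + 75j² + 3j) + 1, so k³ ≡ 1 (mod 25).

Converse. Suppose k³ ≡ 1 (mod 25). The only residue r in {0, …, 24} with r³ ≡ 1 (mod 25) is r = 1, so k ≡ 1 (mod 25).

Both directions hold.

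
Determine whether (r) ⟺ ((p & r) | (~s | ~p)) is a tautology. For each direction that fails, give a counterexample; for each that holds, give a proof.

Only the forward direction holds.

(→) Assume the antecedent. If s is true, the antecedent forces (s = T, r = T, p = F) or (s = T, r = T, p = T), and (p & r) | (~s | ~p) holds there. If s is false, (p & r) | (~s | ~p) reduces to true regardless of the other variables. Either way (p & r) | (~s | ~p) holds.

(←) This fails. Under s = F, r = F, p = F, the left side is false but the right side is true.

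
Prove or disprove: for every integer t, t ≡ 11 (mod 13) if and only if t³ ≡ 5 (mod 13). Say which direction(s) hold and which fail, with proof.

[⇒] Suppose t ≡ 11 (mod 13). Write t = 13j + 11. Then (13j + 11)³ = 2197j³ + 5577j² + 4719j + 1331 = 13(169j³ + 429j² + 363j + 102) + 5, so t³ ≡ 5 (mod 13).

[⇐] This fails: take t = 7. Then 7³ = 343 ≡ 5 (mod 13), yet 7 ≡ 7 (mod 13), not 11.

Only the forward direction holds.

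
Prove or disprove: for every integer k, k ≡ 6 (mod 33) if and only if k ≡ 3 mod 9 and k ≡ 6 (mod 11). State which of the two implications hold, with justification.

(⇐) If k ≡ 3 (mod 9) and k ≡ 6 (mod 11), then by the Chinese remainder theorem k ≡ 39 (mod 99). Since 39 ≡ 6 (mod 33) and 33 ∣ 99, we get k ≡ 6 (mod 33).

(⇒) This fails: k = 72 gives 72 ≡ 6 (mod 33) but 72 ≡ 0 (mod 9), so the conjunction on the right does not hold.

The forward direction fails; the converse holds.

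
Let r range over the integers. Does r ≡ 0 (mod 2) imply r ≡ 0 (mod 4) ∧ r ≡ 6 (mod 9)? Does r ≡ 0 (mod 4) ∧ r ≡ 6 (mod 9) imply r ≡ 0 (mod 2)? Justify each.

Only the converse holds.

(⇒) This fails: r = 0 gives 0 ≡ 0 (mod 2) but 0 ≡ 0 (mod 9), so the conjunction on the right does not hold.

(⇐) Conversely, if r ≡ 0 (mod 4) and r ≡ 6 (mod 9), then by the Chinese remainder theorem r ≡ 24 (mod 36). Since 24 ≡ 0 (mod 2) and 2 ∣ 36, we get r ≡ 0 (mod 2).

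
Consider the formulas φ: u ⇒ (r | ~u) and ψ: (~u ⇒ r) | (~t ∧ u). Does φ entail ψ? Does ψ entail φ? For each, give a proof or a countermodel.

(⟹) This fails. Under r = F, t = F, u = F, the left side is true but the right side is false.

(⟸) This fails. Under r = F, t = F, u = T, the left side is false but the right side is true.

Neither direction holds.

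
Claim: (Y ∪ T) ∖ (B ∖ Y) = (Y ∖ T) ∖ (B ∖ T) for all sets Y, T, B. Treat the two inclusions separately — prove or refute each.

Forward inclusion. This inclusion fails. Take Y = ∅, T = {1}, B = ∅; then 1 ∈ (Y ∪ T) ∖ (B ∖ Y) but 1 ∉ (Y ∖ T) ∖ (B ∖ T).

Reverse inclusion. Let x ∈ (Y ∖ T) ∖ (B ∖ T). Then x ∈ Y and x ∉ T, B, from which x ∈ (Y ∪ T) ∖ (B ∖ Y).

The sets are not equal: only the reverse inclusion holds.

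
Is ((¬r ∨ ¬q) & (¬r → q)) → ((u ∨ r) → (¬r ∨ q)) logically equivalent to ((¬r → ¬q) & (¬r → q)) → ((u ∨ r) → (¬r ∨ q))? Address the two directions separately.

Both directions hold.

[⇐] Assume the antecedent. If r is true, the antecedent forces (r = T, u = F, q = T) or (r = T, u = T, q = T), and the consequent holds there. If r is false, the consequent reduces to true regardless of the other variables. Either way the consequent holds.

[⇒] Assume the antecedent. If r is true, the antecedent forces (r = T, u = F, q = T) or (r = T, u = T, q = T), and the consequent holds there. If r is false, the consequent reduces to true regardless of the other variables. Either way the consequent holds.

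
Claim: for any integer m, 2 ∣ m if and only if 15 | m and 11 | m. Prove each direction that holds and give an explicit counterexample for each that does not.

Both directions fail.

(→) This fails: take m = 2. Certainly 2 ∣ 2, but 15 ∤ 2.

(←) This fails: take m = 165. Both 15 ∣ 165 and 11 ∣ 165, yet 165 is not a multiple of 2 (since 165 = 82·2 + 1), so 2 ∤ 165.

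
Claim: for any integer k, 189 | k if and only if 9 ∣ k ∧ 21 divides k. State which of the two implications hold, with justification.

Forward direction. If 189 ∣ k, write k = 189q. Since 189 = 21·9, k = 9·(21q), so 9 ∣ k; and since 189 = 9·21, k = 21·(9q), so 21 ∣ k.

Converse. This fails: take k = 63. Both 9 ∣ 63 and 21 ∣ 63, yet 63 is not a multiple of 189 (since 63 = 0·189 + 63), so 189 ∤ 63.

Only the forward direction holds.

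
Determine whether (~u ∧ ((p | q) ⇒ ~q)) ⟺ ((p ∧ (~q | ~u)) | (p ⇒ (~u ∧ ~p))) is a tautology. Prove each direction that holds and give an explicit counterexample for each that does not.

Only the forward direction holds.

[⇐] This fails. Under p = F, u = T, q = F, the left side is false but the right side is true.

[⇒] Assume the antecedent. If p is true, the antecedent forces (p = T, u = F, q = F), and the consequent holds there. If p is false, the consequent reduces to true regardless of the other variables. Either way the consequent holds.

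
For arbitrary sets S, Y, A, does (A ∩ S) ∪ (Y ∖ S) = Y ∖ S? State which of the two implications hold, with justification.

(⊇) Let x ∈ Y ∖ S. Then either x ∈ Y and x ∉ S, A; or x ∈ Y ∩ A and x ∉ S. In each case x ∈ (A ∩ S) ∪ (Y ∖ S), so Y ∖ S ⊆ (A ∩ S) ∪ (Y ∖ S).

(⊆) This inclusion fails. Take S = {1}, Y = ∅, A = {1}; then 1 ∈ (A ∩ S) ∪ (Y ∖ S) but 1 ∉ Y ∖ S.

Only the reverse inclusion holds.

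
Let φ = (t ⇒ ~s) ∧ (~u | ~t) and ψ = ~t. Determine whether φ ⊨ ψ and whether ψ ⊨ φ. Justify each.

The forward direction fails; the converse holds.

(⟹) This fails. Under u = F, s = F, t = T, the left side is true but the right side is false.

(⟸) Assume the antecedent. If u is true, the antecedent forces (u = T, s = F, t = F) or (u = T, s = T, t = F), and (t ⇒ ~s) ∧ (~u | ~t) holds there. If u is false, the antecedent forces (u = F, s = F, t = F) or (u = F, s = T, t = F), and (t ⇒ ~s) ∧ (~u | ~t) holds there. Either way (t ⇒ ~s) ∧ (~u | ~t) holds.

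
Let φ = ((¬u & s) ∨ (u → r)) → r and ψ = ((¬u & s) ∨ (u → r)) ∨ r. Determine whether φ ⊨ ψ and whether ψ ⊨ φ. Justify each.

(⇒) fails and (⇐) fails.

(→) This fails. Under u = T, s = F, r = F, the left side is true but the right side is false.

(←) This fails. Under u = F, s = F, r = F, the left side is false but the right side is true.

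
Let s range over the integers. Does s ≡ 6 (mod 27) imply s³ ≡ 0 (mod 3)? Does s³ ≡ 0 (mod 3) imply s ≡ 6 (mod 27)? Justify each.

The forward direction holds; the converse fails.

(⟹) Suppose s ≡ 6 (mod 27). Then s³ ≡ 6³ = 216 (mod 27), and since 3 ∣ 27, also s³ ≡ 0 (mod 3).

(⟸) This fails: take s = 0. Then 0³ = 0 ≡ 0 (mod 3), yet 0 ≡ 0 (mod 27), not 6.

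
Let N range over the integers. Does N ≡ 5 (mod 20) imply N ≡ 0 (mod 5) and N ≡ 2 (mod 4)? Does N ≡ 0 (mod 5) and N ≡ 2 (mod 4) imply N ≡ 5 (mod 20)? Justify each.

[⇒] This fails: N = 5 gives 5 ≡ 5 (mod 20) but 5 ≡ 1 (mod 4), so the conjunction on the right does not hold.

[⇐] This fails: N = 10 satisfies both congruences on the right (10 ≡ 0 mod 5 and 10 ≡ 2 mod 4) yet 10 ≡ 10 (mod 20), not 5.

Neither direction holds.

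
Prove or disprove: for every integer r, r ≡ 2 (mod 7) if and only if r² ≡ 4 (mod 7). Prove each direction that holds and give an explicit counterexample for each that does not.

Only the forward implication holds.

(⇐) This fails: take r = 5. Then 5² = 25 ≡ 4 (mod 7), yet 5 ≡ 5 (mod 7), not 2.

(⇒) Suppose r ≡ 2 (mod 7). Write r = 7j + 2. Then (7j + 2)² = 49j² + 28j + 4 = 7(7j² + 4j) + 4, so r² ≡ 4 (mod 7).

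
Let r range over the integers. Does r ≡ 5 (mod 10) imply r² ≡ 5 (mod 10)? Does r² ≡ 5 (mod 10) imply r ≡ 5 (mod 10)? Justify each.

Both directions hold.

(⇒) Suppose r ≡ 5 (mod 10). Write r = 10j + 5. Then (10j + 5)² = 100j² + 100j + 25 = 10(10j² + 10j + 2) + 5, so r² ≡ 5 (mod 10).

(⇐) Conversely, suppose r² ≡ 5 (mod 10). The only residue r in {0, …, 9} with r² ≡ 5 (mod 10) is r = 5, so r ≡ 5 (mod 10).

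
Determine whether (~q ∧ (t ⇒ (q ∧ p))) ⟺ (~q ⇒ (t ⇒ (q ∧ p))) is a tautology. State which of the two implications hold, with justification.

(⇒) Assume the antecedent. If t is true, the antecedent cannot hold. If t is false, ~q ⇒ (t ⇒ (q ∧ p)) reduces to true regardless of the other variables. Either way ~q ⇒ (t ⇒ (q ∧ p)) holds.

(⇐) This fails. Under t = F, p = F, q = T, the left side is false but the right side is true.

Not equivalent: only (⇒) holds.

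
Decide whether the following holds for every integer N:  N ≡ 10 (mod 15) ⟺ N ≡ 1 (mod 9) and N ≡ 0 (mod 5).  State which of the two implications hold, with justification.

(⇐) If N ≡ 1 (mod 9) and N ≡ 0 (mod 5), then by the Chinese remainder theorem N ≡ 10 (mod 45). Since 10 ≡ 10 (mod 15) and 15 ∣ 45, we get N ≡ 10 (mod 15).

(⇒) This fails: N = 40 gives 40 ≡ 10 (mod 15) but 40 ≡ 4 (mod 9), so the conjunction on the right does not hold.

Only the converse holds.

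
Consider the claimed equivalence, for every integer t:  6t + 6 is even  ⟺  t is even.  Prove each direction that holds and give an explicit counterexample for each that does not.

(⇒) fails; (⇐) holds.

[⇒] This fails: take t = 3. Then 6t + 6 = 24, which is even, yet t = 3 is odd, not even.

[⇐] Suppose t is even. Since 6 is even, 6t is even for every t, so 6t + 6 has the same parity as 6, which is even. Hence 6t + 6 is even.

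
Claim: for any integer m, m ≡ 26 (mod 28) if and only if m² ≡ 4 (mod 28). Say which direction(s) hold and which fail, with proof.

(⟹) Suppose m ≡ 26 (mod 28). Write m = 28j + 26. Then (28j + 26)² = 784j² + 1456j + 676 = 28(28j² + 52j + 24) + 4, so m² ≡ 4 (mod 28).

(⟸) This fails: take m = 2. Then 2² = 4 ≡ 4 (mod 28), yet 2 ≡ 2 (mod 28), not 26.

Not equivalent: only (⇒) holds.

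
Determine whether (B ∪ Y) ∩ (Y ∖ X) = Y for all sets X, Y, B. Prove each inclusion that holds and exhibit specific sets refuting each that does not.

The sets are not equal: only the forward inclusion holds.

(⊆) Let x ∈ (B ∪ Y) ∩ (Y ∖ X). Then either x ∈ Y and x ∉ X, B; or x ∈ Y ∩ B and x ∉ X. In each case x ∈ Y, so (B ∪ Y) ∩ (Y ∖ X) ⊆ Y.

(⊇) This inclusion fails. Take X = {1}, Y = {1}, B = ∅; then 1 ∈ Y but 1 ∉ (B ∪ Y) ∩ (Y ∖ X).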